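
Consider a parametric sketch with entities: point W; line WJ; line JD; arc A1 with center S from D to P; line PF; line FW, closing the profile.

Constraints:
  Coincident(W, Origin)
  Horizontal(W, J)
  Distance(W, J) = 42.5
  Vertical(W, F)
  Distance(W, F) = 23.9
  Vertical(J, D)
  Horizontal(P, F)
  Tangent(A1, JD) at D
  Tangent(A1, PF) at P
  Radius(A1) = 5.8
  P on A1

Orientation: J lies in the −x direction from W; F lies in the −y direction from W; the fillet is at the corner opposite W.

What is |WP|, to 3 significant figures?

43.8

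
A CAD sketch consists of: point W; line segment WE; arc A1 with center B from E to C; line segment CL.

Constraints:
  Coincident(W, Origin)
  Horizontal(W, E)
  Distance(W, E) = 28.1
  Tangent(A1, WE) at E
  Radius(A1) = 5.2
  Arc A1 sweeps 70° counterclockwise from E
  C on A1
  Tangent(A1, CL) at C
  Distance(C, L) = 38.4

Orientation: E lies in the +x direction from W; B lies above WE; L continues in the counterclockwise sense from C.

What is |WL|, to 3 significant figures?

60.7

On A1, E sits at bearing -90° from B; a 70° counterclockwise sweep puts C at bearing -20°, so C = B + 5.2·(cos -20°, sin -20°) = (33.0, 3.42). Tangency of A1 to CL means the radius BC is perpendicular to CL, so CL runs along (−sin -20°, cos -20°); with |CL| = 38.4, L = (46.1, 39.5). Then |WL| = |L − W| = 60.7.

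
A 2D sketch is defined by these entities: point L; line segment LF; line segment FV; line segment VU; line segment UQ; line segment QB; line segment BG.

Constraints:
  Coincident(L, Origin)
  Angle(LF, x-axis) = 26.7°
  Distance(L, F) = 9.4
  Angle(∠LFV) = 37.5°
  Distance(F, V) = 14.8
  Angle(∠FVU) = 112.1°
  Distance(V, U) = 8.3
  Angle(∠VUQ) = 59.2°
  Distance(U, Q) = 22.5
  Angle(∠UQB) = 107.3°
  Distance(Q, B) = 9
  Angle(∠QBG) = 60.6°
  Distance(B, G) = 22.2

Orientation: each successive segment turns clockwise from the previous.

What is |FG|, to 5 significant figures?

15.439

L is at the origin; LF runs at 26.7° with length 9.4, so F = (8.3977, 4.2236). ∠LFV = 37.5° gives FV at -115.80° from the x-axis; with |FV| = 14.8, V = (1.9563, -9.1011). ∠FVU = 112.1° gives VU at 176.30° from the x-axis; with |VU| = 8.3, U = (-6.3264, -8.5655). ∠VUQ = 59.2° gives UQ at 55.500° from the x-axis; with |UQ| = 22.5, Q = (6.4177, 9.9773). ∠UQB = 107.3° gives QB at -17.200° from the x-axis; with |QB| = 9.0, B = (15.015, 7.3160). ∠QBG = 60.6° gives BG at -136.60° from the x-axis; with |BG| = 22.2, G = (-1.1147, -7.9374). Then |FG| = |G − F| = 15.439.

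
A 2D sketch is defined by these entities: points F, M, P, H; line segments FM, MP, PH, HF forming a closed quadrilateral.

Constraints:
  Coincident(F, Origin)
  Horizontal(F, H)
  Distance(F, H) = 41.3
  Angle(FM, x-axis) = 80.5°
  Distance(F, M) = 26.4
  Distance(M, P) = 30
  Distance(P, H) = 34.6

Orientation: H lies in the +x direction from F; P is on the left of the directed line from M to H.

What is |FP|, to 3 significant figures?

47.4

Checks: |MP| = 30.00 ✓; |PH| = 34.60 ✓.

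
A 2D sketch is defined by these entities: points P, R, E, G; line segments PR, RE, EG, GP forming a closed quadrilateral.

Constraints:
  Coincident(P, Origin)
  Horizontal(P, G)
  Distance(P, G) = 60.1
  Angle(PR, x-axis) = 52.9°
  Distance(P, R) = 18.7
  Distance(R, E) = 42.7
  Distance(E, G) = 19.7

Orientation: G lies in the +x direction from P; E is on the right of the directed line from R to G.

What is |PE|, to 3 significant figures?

46.0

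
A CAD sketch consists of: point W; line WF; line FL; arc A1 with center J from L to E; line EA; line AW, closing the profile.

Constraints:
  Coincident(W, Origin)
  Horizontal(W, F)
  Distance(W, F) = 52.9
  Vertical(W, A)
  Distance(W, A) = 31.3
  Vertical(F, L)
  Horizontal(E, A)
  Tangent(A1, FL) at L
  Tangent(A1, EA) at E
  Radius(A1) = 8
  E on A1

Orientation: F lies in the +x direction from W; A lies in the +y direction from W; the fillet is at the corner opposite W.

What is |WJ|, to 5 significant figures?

50.586

WA is vertical with |WA| = 31.3 and A on the +y side, so A = (0.0000, 31.300). The virtual corner opposite W is at (52.900, 31.300). The tangent condition forces JL to be normal to FL and since A1 is tangent to EA there, JE ⟂ EA, with radius 8.0, so the center J sits 8.0 in from both sides at J = (44.900, 23.300). Then |WJ| = |J − W| = 50.586.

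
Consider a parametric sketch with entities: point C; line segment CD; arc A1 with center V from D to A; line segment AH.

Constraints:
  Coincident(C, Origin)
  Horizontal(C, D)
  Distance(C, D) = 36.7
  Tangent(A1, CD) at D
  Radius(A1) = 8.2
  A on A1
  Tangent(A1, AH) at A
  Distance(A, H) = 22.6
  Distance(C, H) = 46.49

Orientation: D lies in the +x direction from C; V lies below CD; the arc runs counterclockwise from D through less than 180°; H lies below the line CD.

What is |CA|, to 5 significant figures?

30.395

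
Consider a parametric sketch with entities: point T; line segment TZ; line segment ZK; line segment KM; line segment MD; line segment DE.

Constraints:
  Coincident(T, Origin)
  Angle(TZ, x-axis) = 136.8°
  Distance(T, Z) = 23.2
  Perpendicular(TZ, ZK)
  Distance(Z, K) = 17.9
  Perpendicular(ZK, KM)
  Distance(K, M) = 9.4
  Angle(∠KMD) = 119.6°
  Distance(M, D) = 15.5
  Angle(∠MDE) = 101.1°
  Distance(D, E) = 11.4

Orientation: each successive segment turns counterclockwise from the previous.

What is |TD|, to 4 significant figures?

7.570

The perpendicularity gives KM at right angles to ZK, so KM runs at -43.20°; with |KM| = 9.4, M = (-22.31, -3.602). ∠KMD = 119.6° gives MD at 17.20° from the x-axis; with |MD| = 15.5, D = (-7.506, 0.9817). Then |TD| = |D − T| = 7.570.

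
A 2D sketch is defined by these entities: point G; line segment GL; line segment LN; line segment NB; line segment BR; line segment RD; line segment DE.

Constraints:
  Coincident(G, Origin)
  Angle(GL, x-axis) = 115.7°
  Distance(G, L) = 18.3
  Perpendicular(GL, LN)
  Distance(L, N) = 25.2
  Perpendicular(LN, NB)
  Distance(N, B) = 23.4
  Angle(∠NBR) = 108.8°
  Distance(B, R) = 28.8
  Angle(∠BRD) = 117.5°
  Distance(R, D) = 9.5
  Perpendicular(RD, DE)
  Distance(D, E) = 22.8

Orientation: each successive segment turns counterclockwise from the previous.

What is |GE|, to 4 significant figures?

11.03

G is at the origin; GL runs at 115.7° with length 18.3, so L = (-7.936, 16.49). The perpendicularity gives LN at right angles to GL, so LN runs at -154.3°; with |LN| = 25.2, N = (-30.64, 5.562). LN ⟂ NB, so NB runs at -64.30°; with |NB| = 23.4, B = (-20.50, -15.52). ∠NBR = 108.8° gives BR at 6.900° from the x-axis; with |BR| = 28.8, R = (8.096, -12.06). ∠BRD = 117.5° gives RD at 69.40° from the x-axis; with |RD| = 9.5, D = (11.44, -3.171). The perpendicularity gives DE at right angles to RD, so DE runs at 159.4°; with |DE| = 22.8, E = (-9.904, 4.851). Then |GE| = |E − G| = 11.03.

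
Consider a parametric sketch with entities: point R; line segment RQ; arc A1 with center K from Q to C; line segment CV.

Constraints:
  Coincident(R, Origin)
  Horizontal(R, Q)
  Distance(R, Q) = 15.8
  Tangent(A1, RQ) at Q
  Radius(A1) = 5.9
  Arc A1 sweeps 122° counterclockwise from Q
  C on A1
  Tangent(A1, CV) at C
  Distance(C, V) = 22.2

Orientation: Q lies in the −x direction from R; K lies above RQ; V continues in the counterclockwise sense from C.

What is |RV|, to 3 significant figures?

35.8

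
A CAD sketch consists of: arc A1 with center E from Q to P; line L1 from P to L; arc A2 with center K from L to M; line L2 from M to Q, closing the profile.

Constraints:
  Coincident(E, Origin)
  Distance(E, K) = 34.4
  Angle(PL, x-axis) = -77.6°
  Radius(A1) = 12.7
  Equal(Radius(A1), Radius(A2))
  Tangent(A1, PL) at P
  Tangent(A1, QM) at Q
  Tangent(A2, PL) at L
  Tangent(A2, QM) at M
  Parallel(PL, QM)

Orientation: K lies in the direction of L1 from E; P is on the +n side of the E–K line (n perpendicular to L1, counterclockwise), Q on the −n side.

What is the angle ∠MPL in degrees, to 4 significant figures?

36.44°

The slot axis is L1's direction at -77.6°, so u = (cos -77.6°, sin -77.6°) = (0.2147, -0.9767) and n = (−sin -77.6°, cos -77.6°) = (0.9767, 0.2147). E is at the origin and K lies 34.4 along u from E, so K = 34.4·u = (7.387, -33.60). Tangency of A1 to both parallel lines with radius 12.7 puts P and Q at E ± 12.7·n: P = (12.40, 2.727), Q = (-12.40, -2.727). Equal radii place L and M the same way about K: L = K + 12.7·n = (19.79, -30.87), M = K − 12.7·n = (-5.017, -36.32). Then cos ∠MPL = PM·PL / (|PM||PL|), giving 36.44°.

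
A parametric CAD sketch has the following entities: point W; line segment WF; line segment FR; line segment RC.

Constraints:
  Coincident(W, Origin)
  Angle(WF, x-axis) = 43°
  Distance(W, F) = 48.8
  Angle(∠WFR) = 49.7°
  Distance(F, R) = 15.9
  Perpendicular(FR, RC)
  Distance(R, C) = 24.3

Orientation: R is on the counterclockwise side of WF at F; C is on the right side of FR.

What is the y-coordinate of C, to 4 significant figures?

59.27

W is at the origin; WF runs at 43.0° with length 48.8, so F = 48.8·(cos 43.0°, sin 43.0°) = (35.69, 33.28). ∠WFR = 49.7°, so FR runs at 43.0° + (180° − 49.7°) = 173.3° from the x-axis; with |FR| = 15.9, R = F + 15.9·(cos 173.3°, sin 173.3°) = (19.90, 35.14). The perpendicularity gives RC at right angles to FR; with |RC| = 24.3 on the right of FR, C = R + 24.3·(0.1167, 0.9932) = (22.73, 59.27). So C.y = 59.27.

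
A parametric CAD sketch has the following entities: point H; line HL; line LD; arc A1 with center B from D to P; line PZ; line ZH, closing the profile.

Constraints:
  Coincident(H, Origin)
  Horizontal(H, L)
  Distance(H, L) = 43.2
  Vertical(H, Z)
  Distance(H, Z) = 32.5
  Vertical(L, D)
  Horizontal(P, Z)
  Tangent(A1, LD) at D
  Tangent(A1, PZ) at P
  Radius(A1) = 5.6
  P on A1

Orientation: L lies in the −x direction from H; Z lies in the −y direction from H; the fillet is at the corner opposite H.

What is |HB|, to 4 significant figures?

46.23

H is at the origin; HL is horizontal with |HL| = 43.2 and L on the −x side, so L = (-43.20, 0.000). H and Z share the same x with |HZ| = 32.5 and Z on the −y side, so Z = (0.000, -32.50). The virtual corner opposite H is at (-43.20, -32.50). A1 meets LD tangentially, so BD is at right angles to LD and tangency of A1 to PZ means the radius BP is perpendicular to PZ, with radius 5.6, so the center B sits 5.6 in from both sides at B = (-37.60, -26.90). Then |HB| = |B − H| = 46.23.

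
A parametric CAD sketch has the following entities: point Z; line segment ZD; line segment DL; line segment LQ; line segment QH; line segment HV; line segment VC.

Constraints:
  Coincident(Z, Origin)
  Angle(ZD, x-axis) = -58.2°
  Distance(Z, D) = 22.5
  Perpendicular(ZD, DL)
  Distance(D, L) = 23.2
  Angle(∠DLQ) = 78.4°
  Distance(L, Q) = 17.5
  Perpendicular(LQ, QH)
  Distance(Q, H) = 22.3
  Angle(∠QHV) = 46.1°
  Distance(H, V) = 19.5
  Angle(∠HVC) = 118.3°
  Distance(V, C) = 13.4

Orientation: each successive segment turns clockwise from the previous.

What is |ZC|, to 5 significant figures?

29.746

Z is at the origin; ZD runs at -58.2° with length 22.5, so D = (11.857, -19.123). The perpendicularity gives DL at right angles to ZD, so DL runs at -148.20°; with |DL| = 23.2, L = (-7.8610, -31.348). ∠DLQ = 78.4° gives LQ at 110.20° from the x-axis; with |LQ| = 17.5, Q = (-13.904, -14.924). The perpendicularity gives QH at right angles to LQ, so QH runs at 20.200°; with |QH| = 22.3, H = (7.0247, -7.2242). ∠QHV = 46.1° gives HV at -113.70° from the x-axis; with |HV| = 19.5, V = (-0.81331, -25.080). ∠HVC = 118.3° gives VC at -175.40° from the x-axis; with |VC| = 13.4, C = (-14.170, -26.154). Then |ZC| = |C − Z| = 29.746.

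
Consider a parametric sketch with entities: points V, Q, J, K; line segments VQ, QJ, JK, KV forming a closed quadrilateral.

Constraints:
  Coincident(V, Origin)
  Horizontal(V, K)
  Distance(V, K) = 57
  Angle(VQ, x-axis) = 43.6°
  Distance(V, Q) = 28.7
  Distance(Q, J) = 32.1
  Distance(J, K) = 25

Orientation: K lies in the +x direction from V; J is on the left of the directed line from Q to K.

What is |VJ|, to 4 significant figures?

58.00

V is at the origin; VK is horizontal with |VK| = 57.0 and K in +x, so K = (57.0, 0). VQ runs at 43.6° with |VQ| = 28.7, so Q = (20.78, 19.79). J is determined by |QJ| = 32.1 and |JK| = 25.0 together: it lies at the intersection of circle(Q, 32.1) and circle(K, 25.0). With |QK| = 41.27, the foot of the radical line on QK is 25.55 from Q and the perpendicular offset is √(32.1² − 25.55²) = 19.44. Taking the left-of-QK solution: J = (52.52, 24.60).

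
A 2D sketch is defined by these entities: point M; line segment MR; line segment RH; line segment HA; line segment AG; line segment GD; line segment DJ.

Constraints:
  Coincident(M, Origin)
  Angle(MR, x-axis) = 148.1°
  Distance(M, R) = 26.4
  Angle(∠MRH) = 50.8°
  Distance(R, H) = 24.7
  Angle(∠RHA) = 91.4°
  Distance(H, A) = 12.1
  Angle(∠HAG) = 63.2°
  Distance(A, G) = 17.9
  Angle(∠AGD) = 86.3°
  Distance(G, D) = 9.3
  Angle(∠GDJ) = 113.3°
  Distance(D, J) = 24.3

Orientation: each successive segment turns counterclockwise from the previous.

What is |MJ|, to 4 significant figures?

30.09

M is at the origin; MR runs at 148.1° with length 26.4, so R = (-22.41, 13.95). ∠MRH = 50.8° gives RH at -82.70° from the x-axis; with |RH| = 24.7, H = (-19.27, -10.55). ∠RHA = 91.4° gives HA at 5.900° from the x-axis; with |HA| = 12.1, A = (-7.238, -9.305). ∠HAG = 63.2° gives AG at 122.7° from the x-axis; with |AG| = 17.9, G = (-16.91, 5.758). ∠AGD = 86.3° gives GD at -143.6° from the x-axis; with |GD| = 9.3, D = (-24.39, 0.2390). ∠GDJ = 113.3° gives DJ at -76.90° from the x-axis; with |DJ| = 24.3, J = (-18.89, -23.43). Then |MJ| = |J − M| = 30.09.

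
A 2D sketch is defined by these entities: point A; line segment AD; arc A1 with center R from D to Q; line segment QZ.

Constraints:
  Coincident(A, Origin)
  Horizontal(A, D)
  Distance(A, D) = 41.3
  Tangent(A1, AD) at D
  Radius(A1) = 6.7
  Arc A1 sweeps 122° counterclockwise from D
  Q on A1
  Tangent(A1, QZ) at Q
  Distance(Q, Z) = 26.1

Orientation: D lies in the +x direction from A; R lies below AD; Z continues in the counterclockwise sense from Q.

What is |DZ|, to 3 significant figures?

33.4

A is at the origin; A and D share the same y with |AD| = 41.3 and D on the +x side, so D = (41.3, 0.00). A1 meets AD tangentially, so RD is at right angles to AD, so R = D + (0, -6.7) = (41.3, -6.70). On A1, D sits at bearing 90° from R; a 122° counterclockwise sweep puts Q at bearing 212°, so Q = R + 6.7·(cos 212°, sin 212°) = (35.6, -10.3). The tangent condition forces RQ to be normal to QZ, so QZ runs along (−sin 212°, cos 212°); with |QZ| = 26.1, Z = (49.4, -32.4). Then |DZ| = |Z − D| = 33.4.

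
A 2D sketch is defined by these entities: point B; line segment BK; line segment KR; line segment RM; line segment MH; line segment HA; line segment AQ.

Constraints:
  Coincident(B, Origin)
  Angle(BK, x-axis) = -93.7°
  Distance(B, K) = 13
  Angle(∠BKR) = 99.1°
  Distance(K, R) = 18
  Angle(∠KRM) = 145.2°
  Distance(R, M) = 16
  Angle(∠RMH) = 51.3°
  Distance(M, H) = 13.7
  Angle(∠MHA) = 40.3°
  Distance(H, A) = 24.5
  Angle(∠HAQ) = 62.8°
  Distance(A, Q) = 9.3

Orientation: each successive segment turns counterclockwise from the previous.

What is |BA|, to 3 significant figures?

39.2

∠RMH = 51.3° gives MH at 151° from the x-axis; with |MH| = 13.7, H = (19.6, -4.26). ∠MHA = 40.3° gives HA at -69.6° from the x-axis; with |HA| = 24.5, A = (28.1, -27.2). Then |BA| = |A − B| = 39.2.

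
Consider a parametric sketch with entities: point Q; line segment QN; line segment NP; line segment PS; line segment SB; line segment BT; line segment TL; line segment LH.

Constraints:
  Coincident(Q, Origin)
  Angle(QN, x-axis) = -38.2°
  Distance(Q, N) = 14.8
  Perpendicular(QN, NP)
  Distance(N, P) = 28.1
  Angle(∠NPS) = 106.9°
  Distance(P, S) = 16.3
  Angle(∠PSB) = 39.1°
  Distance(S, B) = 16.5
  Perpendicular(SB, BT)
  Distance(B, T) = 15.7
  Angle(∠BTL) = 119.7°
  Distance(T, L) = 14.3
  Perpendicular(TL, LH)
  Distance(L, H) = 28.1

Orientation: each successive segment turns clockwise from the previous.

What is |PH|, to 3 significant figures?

25.4

Q is at the origin; QN runs at -38.2° with length 14.8, so N = (11.6, -9.15). QN ⟂ NP, so NP runs at -128°; with |NP| = 28.1, P = (-5.75, -31.2). ∠NPS = 106.9° gives PS at 159° from the x-axis; with |PS| = 16.3, S = (-20.9, -25.3). ∠PSB = 39.1° gives SB at 17.8° from the x-axis; with |SB| = 16.5, B = (-5.22, -20.3). SB ⟂ BT, so BT runs at -72.2°; with |BT| = 15.7, T = (-0.424, -35.2). ∠BTL = 119.7° gives TL at -132° from the x-axis; with |TL| = 14.3, L = (-10.1, -45.8). The perpendicularity gives LH at right angles to TL, so LH runs at 138°; with |LH| = 28.1, H = (-30.8, -26.8). Then |PH| = |H − P| = 25.4.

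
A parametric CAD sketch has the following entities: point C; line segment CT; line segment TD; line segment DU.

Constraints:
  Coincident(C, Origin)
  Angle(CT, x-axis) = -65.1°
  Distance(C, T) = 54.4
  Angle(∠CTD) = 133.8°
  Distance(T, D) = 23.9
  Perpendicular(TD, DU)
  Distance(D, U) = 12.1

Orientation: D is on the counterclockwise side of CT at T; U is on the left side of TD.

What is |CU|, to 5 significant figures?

67.280

C is at the origin; CT runs at -65.1° with length 54.4, so T = 54.4·(cos -65.1°, sin -65.1°) = (22.904, -49.343). ∠CTD = 133.8°, so TD runs at -65.1° + (180° − 133.8°) = -18.900° from the x-axis; with |TD| = 23.9, D = T + 23.9·(cos -18.900°, sin -18.900°) = (45.516, -57.085). TD is perpendicular to DU; with |DU| = 12.1 on the left of TD, U = D + 12.1·(0.32392, 0.94609) = (49.435, -45.637). Then |CU| = |U − C| = 67.280.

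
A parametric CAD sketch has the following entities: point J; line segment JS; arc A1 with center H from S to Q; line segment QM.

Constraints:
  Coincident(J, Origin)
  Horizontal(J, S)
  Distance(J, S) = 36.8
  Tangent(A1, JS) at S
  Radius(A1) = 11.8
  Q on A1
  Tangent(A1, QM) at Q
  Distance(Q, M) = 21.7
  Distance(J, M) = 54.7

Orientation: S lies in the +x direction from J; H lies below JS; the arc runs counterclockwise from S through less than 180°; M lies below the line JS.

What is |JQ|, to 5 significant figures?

33.560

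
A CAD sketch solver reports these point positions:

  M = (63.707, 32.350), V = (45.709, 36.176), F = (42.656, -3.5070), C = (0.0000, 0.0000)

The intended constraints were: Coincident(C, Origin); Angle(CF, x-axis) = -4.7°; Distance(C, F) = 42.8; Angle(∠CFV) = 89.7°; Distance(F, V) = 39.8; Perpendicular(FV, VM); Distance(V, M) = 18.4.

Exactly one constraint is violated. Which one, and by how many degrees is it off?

Perpendicular(FV, VM) — off by 7.60°.

C = (0.00, 0.00) ✓; CF at -4.700° ✓; |CF| = 42.80 ✓; ∠CFV = 89.70° ✓; |FV| = 39.80 ✓; ∠(FV, VM) = 97.60° ✗; |VM| = 18.40 ✓.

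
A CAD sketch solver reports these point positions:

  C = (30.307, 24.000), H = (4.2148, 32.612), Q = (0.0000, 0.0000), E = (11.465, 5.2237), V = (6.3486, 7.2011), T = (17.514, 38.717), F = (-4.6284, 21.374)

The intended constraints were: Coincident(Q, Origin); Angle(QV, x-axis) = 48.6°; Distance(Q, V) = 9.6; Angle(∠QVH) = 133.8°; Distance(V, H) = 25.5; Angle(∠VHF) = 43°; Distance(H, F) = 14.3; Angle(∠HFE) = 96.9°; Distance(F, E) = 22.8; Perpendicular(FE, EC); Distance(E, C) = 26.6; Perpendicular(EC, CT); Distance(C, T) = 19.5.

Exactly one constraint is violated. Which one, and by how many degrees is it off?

Perpendicular(EC, CT) — off by 3.90°.

Q = (0.00, 0.00) ✓; QV at 48.60° ✓; |QV| = 9.600 ✓; ∠QVH = 133.8° ✓; |VH| = 25.50 ✓; ∠VHF = 43.00° ✓; |HF| = 14.30 ✓; ∠HFE = 96.90° ✓; |FE| = 22.80 ✓; ∠(FE, EC) = 90.00° ✓; |EC| = 26.60 ✓; ∠(EC, CT) = 86.10° ✗; |CT| = 19.50 ✓.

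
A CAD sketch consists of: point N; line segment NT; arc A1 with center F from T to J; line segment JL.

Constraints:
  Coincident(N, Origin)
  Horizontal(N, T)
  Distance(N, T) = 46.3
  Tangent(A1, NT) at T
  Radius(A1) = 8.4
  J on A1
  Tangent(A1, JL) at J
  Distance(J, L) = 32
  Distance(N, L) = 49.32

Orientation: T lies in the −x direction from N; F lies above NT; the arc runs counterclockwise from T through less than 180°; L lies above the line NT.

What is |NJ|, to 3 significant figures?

38.7

N is at the origin; N and T share the same y with |NT| = 46.3 and T on the −x side, so T = (-46.3, 0.00). Since A1 is tangent to NT there, FT ⟂ NT, so F = T + (0, 8.4) = (-46.3, 8.40). Since FJ ⟂ JL (tangency), |FL| = √(8.4² + 32.0²) = 33.1 regardless of where J sits on A1. So L lies on both circle(N, 49.32) and circle(F, 33.1); the above-NT intersection is L = (-31.5, 38.0). J is the foot of the tangent from L: J = (-38.1, 6.66).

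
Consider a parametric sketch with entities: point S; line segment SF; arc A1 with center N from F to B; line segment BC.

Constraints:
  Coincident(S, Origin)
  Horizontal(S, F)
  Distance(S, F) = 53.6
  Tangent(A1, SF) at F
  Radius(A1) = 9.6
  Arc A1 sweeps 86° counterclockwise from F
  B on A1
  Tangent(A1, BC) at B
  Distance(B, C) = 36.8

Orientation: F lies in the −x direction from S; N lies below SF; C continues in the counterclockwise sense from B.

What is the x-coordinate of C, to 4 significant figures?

-65.74

On A1, F sits at bearing 90° from N; an 86° counterclockwise sweep puts B at bearing 176°, so B = N + 9.6·(cos 176°, sin 176°) = (-63.18, -8.930). Since A1 is tangent to BC there, NB ⟂ BC, so BC runs along (−sin 176°, cos 176°); with |BC| = 36.8, C = (-65.74, -45.64). So C.x = -65.74.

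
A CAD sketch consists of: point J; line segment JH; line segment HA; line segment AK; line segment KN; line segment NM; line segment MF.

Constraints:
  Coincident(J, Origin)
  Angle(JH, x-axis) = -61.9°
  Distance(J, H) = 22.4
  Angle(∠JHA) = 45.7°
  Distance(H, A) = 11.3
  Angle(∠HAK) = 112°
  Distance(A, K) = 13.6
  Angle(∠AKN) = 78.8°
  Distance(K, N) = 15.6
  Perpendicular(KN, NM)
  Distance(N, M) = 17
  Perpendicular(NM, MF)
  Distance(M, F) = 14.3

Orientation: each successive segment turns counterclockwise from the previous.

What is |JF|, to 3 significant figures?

20.2

J is at the origin; JH runs at -61.9° with length 22.4, so H = (10.6, -19.8). ∠JHA = 45.7° gives HA at 72.4° from the x-axis; with |HA| = 11.3, A = (14.0, -8.99). ∠HAK = 112.0° gives AK at 140° from the x-axis; with |AK| = 13.6, K = (3.49, -0.320). ∠AKN = 78.8° gives KN at -118° from the x-axis; with |KN| = 15.6, N = (-3.93, -14.0). The perpendicularity gives NM at right angles to KN, so NM runs at -28.4°; with |NM| = 17.0, M = (11.0, -22.1). NM is perpendicular to MF, so MF runs at 61.6°; with |MF| = 14.3, F = (17.8, -9.55). Then |JF| = |F − J| = 20.2.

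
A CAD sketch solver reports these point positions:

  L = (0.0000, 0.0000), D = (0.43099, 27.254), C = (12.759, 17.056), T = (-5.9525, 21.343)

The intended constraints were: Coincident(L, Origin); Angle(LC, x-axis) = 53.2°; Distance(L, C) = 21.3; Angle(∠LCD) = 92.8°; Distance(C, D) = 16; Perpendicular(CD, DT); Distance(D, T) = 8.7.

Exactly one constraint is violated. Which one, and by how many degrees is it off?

Perpendicular(CD, DT) — off by 7.60°.

L = (0.00, 0.00) ✓; LC at 53.20° ✓; |LC| = 21.30 ✓; ∠LCD = 92.80° ✓; |CD| = 16.00 ✓; ∠(CD, DT) = 82.40° ✗; |DT| = 8.700 ✓.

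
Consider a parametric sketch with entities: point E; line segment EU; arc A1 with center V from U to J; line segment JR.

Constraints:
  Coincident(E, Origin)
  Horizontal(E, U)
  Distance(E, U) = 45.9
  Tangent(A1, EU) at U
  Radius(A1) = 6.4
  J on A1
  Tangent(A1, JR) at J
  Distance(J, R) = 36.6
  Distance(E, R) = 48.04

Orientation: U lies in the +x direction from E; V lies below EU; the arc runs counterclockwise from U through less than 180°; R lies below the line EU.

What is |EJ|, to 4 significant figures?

40.08

Checks: |VU| = 6.400 ✓; |VJ| = 6.400 ✓; ∠(VJ, JR) = 90.00° ✓; |JR| = 36.60 ✓; |ER| = 48.04 ✓.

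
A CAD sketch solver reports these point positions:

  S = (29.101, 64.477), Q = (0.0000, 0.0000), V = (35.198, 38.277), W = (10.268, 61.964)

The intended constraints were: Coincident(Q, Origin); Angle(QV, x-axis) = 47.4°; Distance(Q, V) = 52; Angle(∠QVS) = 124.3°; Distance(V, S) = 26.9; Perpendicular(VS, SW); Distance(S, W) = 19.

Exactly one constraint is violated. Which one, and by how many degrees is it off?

Perpendicular(VS, SW) — off by 5.50°.

Q = (0.00, 0.00) ✓; QV at 47.40° ✓; |QV| = 52.00 ✓; ∠QVS = 124.3° ✓; |VS| = 26.90 ✓; ∠(VS, SW) = 84.50° ✗; |SW| = 19.00 ✓.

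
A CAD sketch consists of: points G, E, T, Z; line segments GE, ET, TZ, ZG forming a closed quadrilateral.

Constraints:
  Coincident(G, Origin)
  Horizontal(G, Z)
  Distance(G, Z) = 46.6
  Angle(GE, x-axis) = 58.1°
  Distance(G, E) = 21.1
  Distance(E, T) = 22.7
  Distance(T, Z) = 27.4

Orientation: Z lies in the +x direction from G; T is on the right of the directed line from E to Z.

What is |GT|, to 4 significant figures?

19.66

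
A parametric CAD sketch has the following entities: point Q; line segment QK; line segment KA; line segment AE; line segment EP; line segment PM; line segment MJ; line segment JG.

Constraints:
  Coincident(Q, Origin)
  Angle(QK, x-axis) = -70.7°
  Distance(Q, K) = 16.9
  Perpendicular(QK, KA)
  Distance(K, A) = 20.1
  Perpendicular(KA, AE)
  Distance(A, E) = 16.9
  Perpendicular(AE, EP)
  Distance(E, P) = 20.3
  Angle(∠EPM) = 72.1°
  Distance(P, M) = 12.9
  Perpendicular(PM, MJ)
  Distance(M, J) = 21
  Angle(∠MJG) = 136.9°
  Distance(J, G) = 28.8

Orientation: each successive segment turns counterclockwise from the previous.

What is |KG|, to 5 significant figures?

52.321

Q is at the origin; QK runs at -70.7° with length 16.9, so K = (5.5857, -15.950). QK is perpendicular to KA, so KA runs at 19.300°; with |KA| = 20.1, A = (24.556, -9.3069). The perpendicularity gives AE at right angles to KA, so AE runs at 109.30°; with |AE| = 16.9, E = (18.970, 6.6433). The perpendicularity gives EP at right angles to AE, so EP runs at -160.70°; with |EP| = 20.3, P = (-0.18876, -0.066103). ∠EPM = 72.1° gives PM at -52.800° from the x-axis; with |PM| = 12.9, M = (7.6106, -10.341). PM is perpendicular to MJ, so MJ runs at 37.200°; with |MJ| = 21.0, J = (24.338, 2.3552). ∠MJG = 136.9° gives JG at 80.300° from the x-axis; with |JG| = 28.8, G = (29.190, 30.744). Then |KG| = |G − K| = 52.321.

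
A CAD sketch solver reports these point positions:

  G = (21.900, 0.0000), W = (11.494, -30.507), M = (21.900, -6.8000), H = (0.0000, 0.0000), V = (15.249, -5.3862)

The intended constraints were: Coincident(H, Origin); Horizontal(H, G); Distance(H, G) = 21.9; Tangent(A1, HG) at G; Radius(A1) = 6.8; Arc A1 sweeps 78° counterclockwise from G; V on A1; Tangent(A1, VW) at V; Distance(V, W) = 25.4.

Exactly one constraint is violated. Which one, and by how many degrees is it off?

Tangent(A1, VW) at V — off by 3.50°.

H = (0.00, 0.00) ✓; H.y = 0.00, G.y = 0.00 ✓; |HG| = 21.90 ✓; ∠(MG, GH) = 90.00° ✓; |MG| = 6.800 ✓; bearing(M→V) − bearing(M→G) = 78.00° ✓; |MV| = 6.800 ✓; ∠(MV, VW) = 86.50° ✗; |VW| = 25.40 ✓.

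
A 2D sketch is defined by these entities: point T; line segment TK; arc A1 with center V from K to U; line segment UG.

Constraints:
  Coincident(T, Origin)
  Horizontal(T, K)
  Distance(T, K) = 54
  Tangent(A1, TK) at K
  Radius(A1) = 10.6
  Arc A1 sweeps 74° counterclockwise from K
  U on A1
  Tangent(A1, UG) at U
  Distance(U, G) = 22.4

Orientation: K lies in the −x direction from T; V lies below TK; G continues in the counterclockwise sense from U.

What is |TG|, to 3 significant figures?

76.2

T is at the origin; T and K share the same y with |TK| = 54.0 and K on the −x side, so K = (-54.0, 0.00). The tangent condition forces VK to be normal to TK, so V = K + (0, -10.6) = (-54.0, -10.6). On A1, K sits at bearing 90° from V; a 74° counterclockwise sweep puts U at bearing 164°, so U = V + 10.6·(cos 164°, sin 164°) = (-64.2, -7.68). Since A1 is tangent to UG there, VU ⟂ UG, so UG runs along (−sin 164°, cos 164°); with |UG| = 22.4, G = (-70.4, -29.2). Then |TG| = |G − T| = 76.2.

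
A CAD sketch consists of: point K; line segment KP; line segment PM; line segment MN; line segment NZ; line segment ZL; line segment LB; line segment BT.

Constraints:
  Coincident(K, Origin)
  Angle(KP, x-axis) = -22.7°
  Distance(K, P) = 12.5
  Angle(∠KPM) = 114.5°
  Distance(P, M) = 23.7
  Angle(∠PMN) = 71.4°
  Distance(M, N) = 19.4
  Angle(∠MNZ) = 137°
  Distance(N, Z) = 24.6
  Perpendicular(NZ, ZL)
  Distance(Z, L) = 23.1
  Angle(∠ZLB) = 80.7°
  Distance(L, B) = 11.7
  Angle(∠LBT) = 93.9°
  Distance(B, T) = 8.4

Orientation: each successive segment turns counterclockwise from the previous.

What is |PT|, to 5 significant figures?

13.693

K is at the origin; KP runs at -22.7° with length 12.5, so P = (11.532, -4.8238). ∠KPM = 114.5° gives PM at 42.800° from the x-axis; with |PM| = 23.7, M = (28.921, 11.279). ∠PMN = 71.4° gives MN at 151.40° from the x-axis; with |MN| = 19.4, N = (11.888, 20.566). ∠MNZ = 137.0° gives NZ at -165.60° from the x-axis; with |NZ| = 24.6, Z = (-11.939, 14.448). NZ is perpendicular to ZL, so ZL runs at -75.600°; with |ZL| = 23.1, L = (-6.1942, -7.9265). ∠ZLB = 80.7° gives LB at 23.700° from the x-axis; with |LB| = 11.7, B = (4.5191, -3.2237). ∠LBT = 93.9° gives BT at 109.80° from the x-axis; with |BT| = 8.4, T = (1.6737, 4.6797). Then |PT| = |T − P| = 13.693.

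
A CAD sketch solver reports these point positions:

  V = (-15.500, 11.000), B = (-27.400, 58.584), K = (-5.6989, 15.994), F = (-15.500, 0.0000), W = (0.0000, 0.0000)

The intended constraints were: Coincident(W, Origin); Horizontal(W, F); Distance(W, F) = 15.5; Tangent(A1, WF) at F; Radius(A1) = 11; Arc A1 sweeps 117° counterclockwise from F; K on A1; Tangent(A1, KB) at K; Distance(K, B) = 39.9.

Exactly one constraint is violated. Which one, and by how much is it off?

Distance(K, B) = 39.9 — off by 7.90.

W = (0.00, 0.00) ✓; W.y = 0.00, F.y = 0.00 ✓; |WF| = 15.50 ✓; ∠(VF, FW) = 90.00° ✓; |VF| = 11.00 ✓; bearing(V→K) − bearing(V→F) = 117.0° ✓; |VK| = 11.00 ✓; ∠(VK, KB) = 90.00° ✓; |KB| = 47.80 ✗.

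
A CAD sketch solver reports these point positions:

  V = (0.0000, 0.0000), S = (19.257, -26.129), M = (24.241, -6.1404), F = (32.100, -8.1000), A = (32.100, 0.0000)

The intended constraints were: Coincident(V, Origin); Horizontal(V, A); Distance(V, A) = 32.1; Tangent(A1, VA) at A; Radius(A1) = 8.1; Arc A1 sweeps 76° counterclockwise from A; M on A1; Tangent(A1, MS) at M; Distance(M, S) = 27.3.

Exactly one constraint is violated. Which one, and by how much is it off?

Distance(M, S) = 27.3 — off by 6.70.

V = (0.00, 0.00) ✓; V.y = 0.00, A.y = 0.00 ✓; |VA| = 32.10 ✓; ∠(FA, AV) = 90.00° ✓; |FA| = 8.100 ✓; bearing(F→M) − bearing(F→A) = 76.00° ✓; |FM| = 8.100 ✓; ∠(FM, MS) = 90.00° ✓; |MS| = 20.60 ✗.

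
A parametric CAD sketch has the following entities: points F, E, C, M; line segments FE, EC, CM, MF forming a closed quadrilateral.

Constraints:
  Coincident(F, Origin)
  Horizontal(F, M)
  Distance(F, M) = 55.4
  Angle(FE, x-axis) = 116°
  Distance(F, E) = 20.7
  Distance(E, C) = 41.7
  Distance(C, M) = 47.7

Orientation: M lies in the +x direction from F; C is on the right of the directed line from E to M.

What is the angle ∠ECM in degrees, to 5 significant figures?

97.059°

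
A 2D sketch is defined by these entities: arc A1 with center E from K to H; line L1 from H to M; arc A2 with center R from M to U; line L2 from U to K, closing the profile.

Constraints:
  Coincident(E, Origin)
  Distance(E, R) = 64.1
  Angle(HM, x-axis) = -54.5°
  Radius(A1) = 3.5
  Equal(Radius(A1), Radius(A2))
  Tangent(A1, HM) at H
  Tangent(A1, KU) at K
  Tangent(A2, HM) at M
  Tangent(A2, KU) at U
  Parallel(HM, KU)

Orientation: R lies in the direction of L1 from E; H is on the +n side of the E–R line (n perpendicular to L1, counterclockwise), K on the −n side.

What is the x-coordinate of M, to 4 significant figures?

40.07

Tangency of A1 to both parallel lines with radius 3.5 puts H and K at E ± 3.5·n: H = (2.849, 2.032), K = (-2.849, -2.032). Equal radii place M and U the same way about R: M = R + 3.5·n = (40.07, -50.15), U = R − 3.5·n = (34.37, -54.22). So M.x = 40.07.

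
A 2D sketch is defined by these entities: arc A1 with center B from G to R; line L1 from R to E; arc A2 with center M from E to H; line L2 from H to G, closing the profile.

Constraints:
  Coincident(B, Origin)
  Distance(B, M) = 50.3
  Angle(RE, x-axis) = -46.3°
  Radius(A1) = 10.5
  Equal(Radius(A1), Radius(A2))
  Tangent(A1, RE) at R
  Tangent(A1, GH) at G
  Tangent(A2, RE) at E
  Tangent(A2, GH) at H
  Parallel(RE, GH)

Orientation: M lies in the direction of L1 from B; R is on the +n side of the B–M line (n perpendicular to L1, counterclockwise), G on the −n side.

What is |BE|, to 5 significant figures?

51.384

The slot axis is L1's direction at -46.3°, so u = (cos -46.3°, sin -46.3°) = (0.69088, -0.72297) and n = (−sin -46.3°, cos -46.3°) = (0.72297, 0.69088). B is at the origin and M lies 50.3 along u from B, so M = 50.3·u = (34.751, -36.365). Tangency of A1 to both parallel lines with radius 10.5 puts R and G at B ± 10.5·n: R = (7.5912, 7.2543), G = (-7.5912, -7.2543). Equal radii place E and H the same way about M: E = M + 10.5·n = (42.343, -29.111), H = M − 10.5·n = (27.160, -43.620). Then |BE| = |E − B| = 51.384.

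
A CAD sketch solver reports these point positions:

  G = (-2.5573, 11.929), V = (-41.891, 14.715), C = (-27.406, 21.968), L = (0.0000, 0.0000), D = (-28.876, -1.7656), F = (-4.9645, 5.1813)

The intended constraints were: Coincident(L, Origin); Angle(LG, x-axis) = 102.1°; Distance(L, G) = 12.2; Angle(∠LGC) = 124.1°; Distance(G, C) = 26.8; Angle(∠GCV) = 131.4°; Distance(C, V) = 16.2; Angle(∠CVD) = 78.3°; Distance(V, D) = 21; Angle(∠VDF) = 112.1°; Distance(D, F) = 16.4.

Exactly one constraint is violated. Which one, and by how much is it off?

Distance(D, F) = 16.4 — off by 8.50.

L = (0.00, 0.00) ✓; LG at 102.1° ✓; |LG| = 12.20 ✓; ∠LGC = 124.1° ✓; |GC| = 26.80 ✓; ∠GCV = 131.4° ✓; |CV| = 16.20 ✓; ∠CVD = 78.30° ✓; |VD| = 21.00 ✓; ∠VDF = 112.1° ✓; |DF| = 24.90 ✗.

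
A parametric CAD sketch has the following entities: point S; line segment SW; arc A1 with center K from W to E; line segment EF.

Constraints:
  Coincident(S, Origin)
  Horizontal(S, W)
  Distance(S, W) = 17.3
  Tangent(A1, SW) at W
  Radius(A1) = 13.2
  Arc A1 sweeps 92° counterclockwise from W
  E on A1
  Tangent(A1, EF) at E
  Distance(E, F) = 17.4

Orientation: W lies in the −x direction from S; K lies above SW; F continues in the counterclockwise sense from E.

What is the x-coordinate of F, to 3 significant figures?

-4.72

S is at the origin; S and W share the same y with |SW| = 17.3 and W on the −x side, so W = (-17.3, 0.00). Tangency of A1 to SW means the radius KW is perpendicular to SW, so K = W + (0, 13.2) = (-17.3, 13.2). On A1, W sits at bearing -90° from K; a 92° counterclockwise sweep puts E at bearing 2°, so E = K + 13.2·(cos 2°, sin 2°) = (-4.11, 13.7). Since A1 is tangent to EF there, KE ⟂ EF, so EF runs along (−sin 2°, cos 2°); with |EF| = 17.4, F = (-4.72, 31.1). So F.x = -4.72.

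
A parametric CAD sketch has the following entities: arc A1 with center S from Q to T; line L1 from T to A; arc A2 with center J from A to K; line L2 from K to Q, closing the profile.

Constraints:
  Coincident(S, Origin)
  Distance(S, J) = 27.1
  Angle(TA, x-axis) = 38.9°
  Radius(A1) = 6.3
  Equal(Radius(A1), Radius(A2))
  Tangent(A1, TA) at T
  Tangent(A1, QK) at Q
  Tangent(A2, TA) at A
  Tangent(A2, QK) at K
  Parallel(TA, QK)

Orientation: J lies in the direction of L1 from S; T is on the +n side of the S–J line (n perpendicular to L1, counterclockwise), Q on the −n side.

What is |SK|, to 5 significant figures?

27.823

The slot axis is L1's direction at 38.9°, so u = (cos 38.9°, sin 38.9°) = (0.77824, 0.62796) and n = (−sin 38.9°, cos 38.9°) = (-0.62796, 0.77824). S is at the origin and J lies 27.1 along u from S, so J = 27.1·u = (21.090, 17.018). Tangency of A1 to both parallel lines with radius 6.3 puts T and Q at S ± 6.3·n: T = (-3.9562, 4.9029), Q = (3.9562, -4.9029). Equal radii place A and K the same way about J: A = J + 6.3·n = (17.134, 21.921), K = J − 6.3·n = (25.047, 12.115). Then |SK| = |K − S| = 27.823.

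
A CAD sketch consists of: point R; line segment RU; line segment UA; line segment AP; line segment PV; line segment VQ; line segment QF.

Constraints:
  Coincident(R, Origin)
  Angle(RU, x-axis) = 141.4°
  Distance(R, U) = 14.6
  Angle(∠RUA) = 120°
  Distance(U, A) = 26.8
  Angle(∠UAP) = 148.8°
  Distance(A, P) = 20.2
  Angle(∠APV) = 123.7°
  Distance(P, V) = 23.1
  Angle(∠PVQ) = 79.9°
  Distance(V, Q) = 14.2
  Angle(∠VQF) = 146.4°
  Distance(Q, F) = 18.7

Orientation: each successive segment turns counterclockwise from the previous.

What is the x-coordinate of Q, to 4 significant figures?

-28.73

R is at the origin; RU runs at 141.4° with length 14.6, so U = (-11.41, 9.109). ∠RUA = 120.0° gives UA at -158.6° from the x-axis; with |UA| = 26.8, A = (-36.36, -0.6701). ∠UAP = 148.8° gives AP at -127.4° from the x-axis; with |AP| = 20.2, P = (-48.63, -16.72). ∠APV = 123.7° gives PV at -71.10° from the x-axis; with |PV| = 23.1, V = (-41.15, -38.57). ∠PVQ = 79.9° gives VQ at 29.00° from the x-axis; with |VQ| = 14.2, Q = (-28.73, -31.69). So Q.x = -28.73.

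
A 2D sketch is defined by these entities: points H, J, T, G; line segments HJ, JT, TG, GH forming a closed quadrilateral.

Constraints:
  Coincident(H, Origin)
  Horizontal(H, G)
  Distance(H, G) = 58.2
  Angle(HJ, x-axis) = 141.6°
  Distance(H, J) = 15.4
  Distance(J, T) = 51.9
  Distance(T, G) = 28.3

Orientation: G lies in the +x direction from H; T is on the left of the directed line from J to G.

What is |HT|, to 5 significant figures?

43.759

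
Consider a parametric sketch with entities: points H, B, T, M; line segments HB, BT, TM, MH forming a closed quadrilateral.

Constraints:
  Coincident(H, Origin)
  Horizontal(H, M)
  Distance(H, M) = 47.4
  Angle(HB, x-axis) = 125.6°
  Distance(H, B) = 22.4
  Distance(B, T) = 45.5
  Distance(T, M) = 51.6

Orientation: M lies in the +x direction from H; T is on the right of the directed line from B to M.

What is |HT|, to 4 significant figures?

24.78

Checks: |BT| = 45.50 ✓; |TM| = 51.60 ✓.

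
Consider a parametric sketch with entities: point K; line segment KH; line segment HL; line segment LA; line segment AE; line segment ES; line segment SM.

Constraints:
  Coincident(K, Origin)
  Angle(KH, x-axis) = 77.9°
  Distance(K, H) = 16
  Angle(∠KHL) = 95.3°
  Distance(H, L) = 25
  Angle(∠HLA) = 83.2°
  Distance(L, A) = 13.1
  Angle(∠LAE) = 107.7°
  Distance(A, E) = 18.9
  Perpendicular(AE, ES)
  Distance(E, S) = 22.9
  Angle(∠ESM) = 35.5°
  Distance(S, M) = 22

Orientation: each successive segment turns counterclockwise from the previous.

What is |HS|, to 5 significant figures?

5.9316

K is at the origin; KH runs at 77.9° with length 16.0, so H = (3.3539, 15.645). ∠KHL = 95.3° gives HL at 162.60° from the x-axis; with |HL| = 25.0, L = (-20.502, 23.121). ∠HLA = 83.2° gives LA at -100.60° from the x-axis; with |LA| = 13.1, A = (-22.912, 10.244). ∠LAE = 107.7° gives AE at -28.300° from the x-axis; with |AE| = 18.9, E = (-6.2709, 1.2838). AE is perpendicular to ES, so ES runs at 61.700°; with |ES| = 22.9, S = (4.5858, 21.447). Then |HS| = |S − H| = 5.9316.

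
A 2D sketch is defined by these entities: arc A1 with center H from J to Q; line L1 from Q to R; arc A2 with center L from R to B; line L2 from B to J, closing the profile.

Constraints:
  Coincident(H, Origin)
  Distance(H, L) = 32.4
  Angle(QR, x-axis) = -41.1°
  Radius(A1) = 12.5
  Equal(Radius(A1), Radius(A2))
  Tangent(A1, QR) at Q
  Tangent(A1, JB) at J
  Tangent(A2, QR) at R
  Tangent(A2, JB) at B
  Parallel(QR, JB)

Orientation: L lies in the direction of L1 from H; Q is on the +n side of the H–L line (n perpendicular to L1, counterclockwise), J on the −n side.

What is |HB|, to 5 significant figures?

34.728

The slot axis is L1's direction at -41.1°, so u = (cos -41.1°, sin -41.1°) = (0.75356, -0.65738) and n = (−sin -41.1°, cos -41.1°) = (0.65738, 0.75356). H is at the origin and L lies 32.4 along u from H, so L = 32.4·u = (24.415, -21.299). Tangency of A1 to both parallel lines with radius 12.5 puts Q and J at H ± 12.5·n: Q = (8.2172, 9.4195), J = (-8.2172, -9.4195). Equal radii place R and B the same way about L: R = L + 12.5·n = (32.633, -11.879), B = L − 12.5·n = (16.198, -30.719). Then |HB| = |B − H| = 34.728.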